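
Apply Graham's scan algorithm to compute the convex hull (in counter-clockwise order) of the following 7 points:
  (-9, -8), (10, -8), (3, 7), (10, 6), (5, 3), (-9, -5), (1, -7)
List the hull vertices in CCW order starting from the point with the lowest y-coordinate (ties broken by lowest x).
Hull (CCW) = [(-9, -8), (10, -8), (10, 6), (3, 7), (-9, -5)]

Graham scan procedure:
  1. Find the pivot p₀ = point with lowest y (tie → lowest x): (-9, -8).
  2. Sort the remaining points by polar angle around p₀.
  3. Walk through sorted points, maintaining a stack; pop the top while the last three entries make a non-left turn (cross product ≤ 0).
  4. Final stack is the convex hull in CCW order: (-9, -8), (10, -8), (10, 6), (3, 7), (-9, -5).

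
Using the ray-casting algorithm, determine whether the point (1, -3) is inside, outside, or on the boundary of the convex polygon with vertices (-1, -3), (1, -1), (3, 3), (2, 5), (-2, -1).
The point (1, -3) lies strictly outside the polygon

Cast a horizontal ray to the right from the query point and count how many polygon edges it crosses (each edge strictly once or zero times, handled with the usual half-open convention). 
Parity of crossings → even ⇒ outside.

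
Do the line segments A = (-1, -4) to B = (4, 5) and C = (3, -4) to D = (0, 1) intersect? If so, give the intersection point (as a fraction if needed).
Yes; intersection at (12/13, -7/13) (t = 5/13 on AB, s = 9/13 on CD)

Parametrize AB as A + t(B − A) = (-1 + 5 t, -4 + 9 t) and CD as C + s(D − C) = (3 + -3 s, -4 + 5 s). Solve the linear system for (t, s). Determinant = -52 ≠ 0, so a unique intersection of the containing lines exists. Solution: t = 5/13, s = 9/13 — both in [0, 1], so the segments cross. Intersection point: (12/13, -7/13).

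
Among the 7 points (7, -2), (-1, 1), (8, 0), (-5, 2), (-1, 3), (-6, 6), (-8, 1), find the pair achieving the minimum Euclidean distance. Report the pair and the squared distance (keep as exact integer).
Pair = ((-1, 1), (-1, 3)); squared distance = 4

Compute all C(7, 2) = 21 pairwise squared distances (x_i − x_j)² + (y_i − y_j)². The minimum is 4, attained by the pair ((-1, 1), (-1, 3)).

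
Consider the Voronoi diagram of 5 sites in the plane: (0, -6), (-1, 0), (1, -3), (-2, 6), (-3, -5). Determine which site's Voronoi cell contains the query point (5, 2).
Nearest site = (-1, 0)

The Voronoi cell of site s contains exactly those query points closer to s than to any other site. Compute squared distances from q = (5, 2) to each site:
  (-1 − 5)² + (0 − 2)² = 40
  (1 − 5)² + (-3 − 2)² = 41
  (-2 − 5)² + (6 − 2)² = 65
  (0 − 5)² + (-6 − 2)² = 89
  (-3 − 5)² + (-5 − 2)² = 113
Minimum is attained by (-1, 0), so q lies in its Voronoi cell.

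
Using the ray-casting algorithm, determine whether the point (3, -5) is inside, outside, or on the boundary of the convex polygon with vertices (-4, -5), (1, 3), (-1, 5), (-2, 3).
The point (3, -5) lies strictly outside the polygon

Cast a horizontal ray to the right from the query point and count how many polygon edges it crosses (each edge strictly once or zero times, handled with the usual half-open convention). 
Parity of crossings → even ⇒ outside.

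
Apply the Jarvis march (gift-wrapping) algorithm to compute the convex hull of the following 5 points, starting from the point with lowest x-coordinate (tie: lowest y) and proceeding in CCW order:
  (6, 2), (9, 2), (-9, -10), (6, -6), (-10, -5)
Hull (CCW) = [(-10, -5), (-9, -10), (6, -6), (9, 2), (6, 2)]

Jarvis march: at each step, from the current hull vertex p, select the next vertex q as the point such that every other point lies strictly to the left of (or on) the directed line p → q. (Equivalently: for every other point r, the cross product (q − p) × (r − p) ≥ 0.)
Starting point (lowest x, tie lowest y): (-10, -5). Wrap until returning to start. Resulting hull: (-10, -5), (-9, -10), (6, -6), (9, 2), (6, 2).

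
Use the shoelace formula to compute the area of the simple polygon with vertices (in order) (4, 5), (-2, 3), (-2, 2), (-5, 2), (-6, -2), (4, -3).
Area = 55

Shoelace formula: Area = (1/2) |Σ_i (x_i · y_{i+1} − x_{i+1} · y_i)| (indices mod n). Compute each cross term:
  (4)(3) − (-2)(5) = 22
  (-2)(2) − (-2)(3) = 2
  (-2)(2) − (-5)(2) = 6
  (-5)(-2) − (-6)(2) = 22
  (-6)(-3) − (4)(-2) = 26
  (4)(5) − (4)(-3) = 32
Sum = 110, so (signed) Area = 110/2 = 55, |Area| = 55.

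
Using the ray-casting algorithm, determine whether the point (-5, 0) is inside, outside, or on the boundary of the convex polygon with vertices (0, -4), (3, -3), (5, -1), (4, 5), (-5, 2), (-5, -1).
The point (-5, 0) lies on the polygon boundary

Boundary check: the query satisfies the collinearity and bounding-box conditions for some polygon edge, so it lies exactly on the boundary.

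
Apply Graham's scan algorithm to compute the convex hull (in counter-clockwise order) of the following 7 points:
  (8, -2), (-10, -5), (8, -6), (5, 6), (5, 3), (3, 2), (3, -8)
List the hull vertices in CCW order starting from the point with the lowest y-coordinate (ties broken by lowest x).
Hull (CCW) = [(3, -8), (8, -6), (8, -2), (5, 6), (-10, -5)]

Graham scan procedure:
  1. Find the pivot p₀ = point with lowest y (tie → lowest x): (3, -8).
  2. Sort the remaining points by polar angle around p₀.
  3. Walk through sorted points, maintaining a stack; pop the top while the last three entries make a non-left turn (cross product ≤ 0).
  4. Final stack is the convex hull in CCW order: (3, -8), (8, -6), (8, -2), (5, 6), (-10, -5).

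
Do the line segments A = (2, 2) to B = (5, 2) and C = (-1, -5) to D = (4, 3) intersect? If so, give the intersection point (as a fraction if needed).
Yes; intersection at (27/8, 2) (t = 11/24 on AB, s = 7/8 on CD)

Parametrize AB as A + t(B − A) = (2 + 3 t, 2 + 0 t) and CD as C + s(D − C) = (-1 + 5 s, -5 + 8 s). Solve the linear system for (t, s). Determinant = -24 ≠ 0, so a unique intersection of the containing lines exists. Solution: t = 11/24, s = 7/8 — both in [0, 1], so the segments cross. Intersection point: (27/8, 2).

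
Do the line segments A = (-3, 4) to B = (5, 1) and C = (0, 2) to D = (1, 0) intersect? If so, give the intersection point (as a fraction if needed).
No (intersection of containing lines falls outside at least one segment)

Parametrize and solve: t = 4/13, s = -7/13. At least one of these is outside [0, 1], so the segments do not intersect.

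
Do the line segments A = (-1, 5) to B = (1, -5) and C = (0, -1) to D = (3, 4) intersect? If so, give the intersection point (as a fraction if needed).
Yes; intersection at (3/20, -3/4) (t = 23/40 on AB, s = 1/20 on CD)

Parametrize AB as A + t(B − A) = (-1 + 2 t, 5 + -10 t) and CD as C + s(D − C) = (0 + 3 s, -1 + 5 s). Solve the linear system for (t, s). Determinant = -40 ≠ 0, so a unique intersection of the containing lines exists. Solution: t = 23/40, s = 1/20 — both in [0, 1], so the segments cross. Intersection point: (3/20, -3/4).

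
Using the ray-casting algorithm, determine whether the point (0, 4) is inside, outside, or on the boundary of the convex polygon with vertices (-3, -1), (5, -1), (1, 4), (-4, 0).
The point (0, 4) lies strictly outside the polygon

Cast a horizontal ray to the right from the query point and count how many polygon edges it crosses (each edge strictly once or zero times, handled with the usual half-open convention). 
Parity of crossings → even ⇒ outside.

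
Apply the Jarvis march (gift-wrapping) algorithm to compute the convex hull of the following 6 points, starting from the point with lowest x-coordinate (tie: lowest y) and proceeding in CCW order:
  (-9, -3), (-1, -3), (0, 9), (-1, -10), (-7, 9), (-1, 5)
Hull (CCW) = [(-9, -3), (-1, -10), (0, 9), (-7, 9)]

Jarvis march: at each step, from the current hull vertex p, select the next vertex q as the point such that every other point lies strictly to the left of (or on) the directed line p → q. (Equivalently: for every other point r, the cross product (q − p) × (r − p) ≥ 0.)
Starting point (lowest x, tie lowest y): (-9, -3). Wrap until returning to start. Resulting hull: (-9, -3), (-1, -10), (0, 9), (-7, 9).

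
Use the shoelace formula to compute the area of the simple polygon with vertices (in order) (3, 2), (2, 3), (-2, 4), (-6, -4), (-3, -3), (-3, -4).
Area = 33

Shoelace formula: Area = (1/2) |Σ_i (x_i · y_{i+1} − x_{i+1} · y_i)| (indices mod n). Compute each cross term:
  (3)(3) − (2)(2) = 5
  (2)(4) − (-2)(3) = 14
  (-2)(-4) − (-6)(4) = 32
  (-6)(-3) − (-3)(-4) = 6
  (-3)(-4) − (-3)(-3) = 3
  (-3)(2) − (3)(-4) = 6
Sum = 66, so (signed) Area = 66/2 = 33, |Area| = 33.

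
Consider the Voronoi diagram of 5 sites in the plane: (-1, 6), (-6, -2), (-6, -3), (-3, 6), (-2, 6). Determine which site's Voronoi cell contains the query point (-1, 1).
Nearest site = (-1, 6)

The Voronoi cell of site s contains exactly those query points closer to s than to any other site. Compute squared distances from q = (-1, 1) to each site:
  (-1 − -1)² + (6 − 1)² = 25
  (-2 − -1)² + (6 − 1)² = 26
  (-3 − -1)² + (6 − 1)² = 29
  (-6 − -1)² + (-2 − 1)² = 34
  (-6 − -1)² + (-3 − 1)² = 41
Minimum is attained by (-1, 6), so q lies in its Voronoi cell.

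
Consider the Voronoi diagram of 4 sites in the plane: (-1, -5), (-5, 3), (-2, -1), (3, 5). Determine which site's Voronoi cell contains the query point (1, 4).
Nearest site = (3, 5)

The Voronoi cell of site s contains exactly those query points closer to s than to any other site. Compute squared distances from q = (1, 4) to each site:
  (3 − 1)² + (5 − 4)² = 5
  (-2 − 1)² + (-1 − 4)² = 34
  (-5 − 1)² + (3 − 4)² = 37
  (-1 − 1)² + (-5 − 4)² = 85
Minimum is attained by (3, 5), so q lies in its Voronoi cell.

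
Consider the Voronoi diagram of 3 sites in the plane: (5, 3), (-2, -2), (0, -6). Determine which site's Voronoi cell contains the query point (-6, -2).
Nearest site = (-2, -2)

The Voronoi cell of site s contains exactly those query points closer to s than to any other site. Compute squared distances from q = (-6, -2) to each site:
  (-2 − -6)² + (-2 − -2)² = 16
  (0 − -6)² + (-6 − -2)² = 52
  (5 − -6)² + (3 − -2)² = 146
Minimum is attained by (-2, -2), so q lies in its Voronoi cell.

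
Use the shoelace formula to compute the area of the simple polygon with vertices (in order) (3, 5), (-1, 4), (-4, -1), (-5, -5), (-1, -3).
Area = 63/2

Shoelace formula: Area = (1/2) |Σ_i (x_i · y_{i+1} − x_{i+1} · y_i)| (indices mod n). Compute each cross term:
  (3)(4) − (-1)(5) = 17
  (-1)(-1) − (-4)(4) = 17
  (-4)(-5) − (-5)(-1) = 15
  (-5)(-3) − (-1)(-5) = 10
  (-1)(5) − (3)(-3) = 4
Sum = 63, so (signed) Area = 63/2 = 63/2, |Area| = 63/2.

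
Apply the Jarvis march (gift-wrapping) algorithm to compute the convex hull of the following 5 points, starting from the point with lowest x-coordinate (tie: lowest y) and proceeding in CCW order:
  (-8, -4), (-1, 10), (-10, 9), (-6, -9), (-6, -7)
Hull (CCW) = [(-10, 9), (-8, -4), (-6, -9), (-1, 10)]

Jarvis march: at each step, from the current hull vertex p, select the next vertex q as the point such that every other point lies strictly to the left of (or on) the directed line p → q. (Equivalently: for every other point r, the cross product (q − p) × (r − p) ≥ 0.)
Starting point (lowest x, tie lowest y): (-10, 9). Wrap until returning to start. Resulting hull: (-10, 9), (-8, -4), (-6, -9), (-1, 10).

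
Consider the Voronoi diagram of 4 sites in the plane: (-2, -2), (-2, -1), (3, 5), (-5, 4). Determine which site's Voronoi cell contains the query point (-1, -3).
Nearest site = (-2, -2)

The Voronoi cell of site s contains exactly those query points closer to s than to any other site. Compute squared distances from q = (-1, -3) to each site:
  (-2 − -1)² + (-2 − -3)² = 2
  (-2 − -1)² + (-1 − -3)² = 5
  (-5 − -1)² + (4 − -3)² = 65
  (3 − -1)² + (5 − -3)² = 80
Minimum is attained by (-2, -2), so q lies in its Voronoi cell.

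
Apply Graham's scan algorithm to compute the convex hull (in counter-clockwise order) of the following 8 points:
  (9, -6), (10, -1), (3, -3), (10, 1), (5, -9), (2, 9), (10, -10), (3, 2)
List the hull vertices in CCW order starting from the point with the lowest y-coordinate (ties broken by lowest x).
Hull (CCW) = [(10, -10), (10, 1), (2, 9), (3, -3), (5, -9)]

Graham scan procedure:
  1. Find the pivot p₀ = point with lowest y (tie → lowest x): (10, -10).
  2. Sort the remaining points by polar angle around p₀.
  3. Walk through sorted points, maintaining a stack; pop the top while the last three entries make a non-left turn (cross product ≤ 0).
  4. Final stack is the convex hull in CCW order: (10, -10), (10, 1), (2, 9), (3, -3), (5, -9).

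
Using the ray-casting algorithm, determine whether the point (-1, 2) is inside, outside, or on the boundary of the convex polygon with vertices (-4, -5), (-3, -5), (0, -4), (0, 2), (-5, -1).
The point (-1, 2) lies strictly outside the polygon

Cast a horizontal ray to the right from the query point and count how many polygon edges it crosses (each edge strictly once or zero times, handled with the usual half-open convention). 
Parity of crossings → even ⇒ outside.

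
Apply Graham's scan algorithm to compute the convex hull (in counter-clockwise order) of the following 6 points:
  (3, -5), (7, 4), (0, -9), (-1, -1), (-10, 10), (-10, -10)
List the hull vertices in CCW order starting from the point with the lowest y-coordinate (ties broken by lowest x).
Hull (CCW) = [(-10, -10), (0, -9), (3, -5), (7, 4), (-10, 10)]

Graham scan procedure:
  1. Find the pivot p₀ = point with lowest y (tie → lowest x): (-10, -10).
  2. Sort the remaining points by polar angle around p₀.
  3. Walk through sorted points, maintaining a stack; pop the top while the last three entries make a non-left turn (cross product ≤ 0).
  4. Final stack is the convex hull in CCW order: (-10, -10), (0, -9), (3, -5), (7, 4), (-10, 10).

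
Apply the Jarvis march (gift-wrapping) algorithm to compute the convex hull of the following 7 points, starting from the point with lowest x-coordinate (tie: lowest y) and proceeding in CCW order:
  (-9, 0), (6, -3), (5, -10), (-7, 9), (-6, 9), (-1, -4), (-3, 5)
Hull (CCW) = [(-9, 0), (5, -10), (6, -3), (-6, 9), (-7, 9)]

Jarvis march: at each step, from the current hull vertex p, select the next vertex q as the point such that every other point lies strictly to the left of (or on) the directed line p → q. (Equivalently: for every other point r, the cross product (q − p) × (r − p) ≥ 0.)
Starting point (lowest x, tie lowest y): (-9, 0). Wrap until returning to start. Resulting hull: (-9, 0), (5, -10), (6, -3), (-6, 9), (-7, 9).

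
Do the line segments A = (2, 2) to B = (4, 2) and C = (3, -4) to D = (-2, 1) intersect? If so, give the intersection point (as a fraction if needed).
No (intersection of containing lines falls outside at least one segment)

Parametrize and solve: t = -5/2, s = 6/5. At least one of these is outside [0, 1], so the segments do not intersect.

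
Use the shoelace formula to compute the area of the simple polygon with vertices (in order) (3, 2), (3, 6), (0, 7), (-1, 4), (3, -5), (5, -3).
Area = 34

Shoelace formula: Area = (1/2) |Σ_i (x_i · y_{i+1} − x_{i+1} · y_i)| (indices mod n). Compute each cross term:
  (3)(6) − (3)(2) = 12
  (3)(7) − (0)(6) = 21
  (0)(4) − (-1)(7) = 7
  (-1)(-5) − (3)(4) = -7
  (3)(-3) − (5)(-5) = 16
  (5)(2) − (3)(-3) = 19
Sum = 68, so (signed) Area = 68/2 = 34, |Area| = 34.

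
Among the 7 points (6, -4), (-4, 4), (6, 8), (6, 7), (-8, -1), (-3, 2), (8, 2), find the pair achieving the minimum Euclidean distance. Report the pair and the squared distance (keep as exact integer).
Pair = ((6, 8), (6, 7)); squared distance = 1

Compute all C(7, 2) = 21 pairwise squared distances (x_i − x_j)² + (y_i − y_j)². The minimum is 1, attained by the pair ((6, 8), (6, 7)).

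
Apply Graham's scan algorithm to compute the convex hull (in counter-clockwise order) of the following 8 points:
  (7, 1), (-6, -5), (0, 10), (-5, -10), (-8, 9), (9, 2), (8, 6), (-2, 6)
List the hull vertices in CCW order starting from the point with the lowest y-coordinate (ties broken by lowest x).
Hull (CCW) = [(-5, -10), (9, 2), (8, 6), (0, 10), (-8, 9), (-6, -5)]

Graham scan procedure:
  1. Find the pivot p₀ = point with lowest y (tie → lowest x): (-5, -10).
  2. Sort the remaining points by polar angle around p₀.
  3. Walk through sorted points, maintaining a stack; pop the top while the last three entries make a non-left turn (cross product ≤ 0).
  4. Final stack is the convex hull in CCW order: (-5, -10), (9, 2), (8, 6), (0, 10), (-8, 9), (-6, -5).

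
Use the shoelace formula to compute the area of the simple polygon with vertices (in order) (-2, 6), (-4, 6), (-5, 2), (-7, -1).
Area = 9/2

Shoelace formula: Area = (1/2) |Σ_i (x_i · y_{i+1} − x_{i+1} · y_i)| (indices mod n). Compute each cross term:
  (-2)(6) − (-4)(6) = 12
  (-4)(2) − (-5)(6) = 22
  (-5)(-1) − (-7)(2) = 19
  (-7)(6) − (-2)(-1) = -44
Sum = 9, so (signed) Area = 9/2 = 9/2, |Area| = 9/2.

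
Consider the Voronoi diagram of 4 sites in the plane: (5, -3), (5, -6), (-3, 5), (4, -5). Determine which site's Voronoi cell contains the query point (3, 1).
Nearest site = (5, -3)

The Voronoi cell of site s contains exactly those query points closer to s than to any other site. Compute squared distances from q = (3, 1) to each site:
  (5 − 3)² + (-3 − 1)² = 20
  (4 − 3)² + (-5 − 1)² = 37
  (-3 − 3)² + (5 − 1)² = 52
  (5 − 3)² + (-6 − 1)² = 53
Minimum is attained by (5, -3), so q lies in its Voronoi cell.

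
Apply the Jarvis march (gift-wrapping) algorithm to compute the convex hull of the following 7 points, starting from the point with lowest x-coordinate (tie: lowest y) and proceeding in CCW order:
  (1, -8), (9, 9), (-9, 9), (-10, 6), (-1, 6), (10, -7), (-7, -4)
Hull (CCW) = [(-10, 6), (-7, -4), (1, -8), (10, -7), (9, 9), (-9, 9)]

Jarvis march: at each step, from the current hull vertex p, select the next vertex q as the point such that every other point lies strictly to the left of (or on) the directed line p → q. (Equivalently: for every other point r, the cross product (q − p) × (r − p) ≥ 0.)
Starting point (lowest x, tie lowest y): (-10, 6). Wrap until returning to start. Resulting hull: (-10, 6), (-7, -4), (1, -8), (10, -7), (9, 9), (-9, 9).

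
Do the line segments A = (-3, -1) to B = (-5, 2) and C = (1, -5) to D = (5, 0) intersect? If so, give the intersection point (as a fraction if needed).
No (intersection of containing lines falls outside at least one segment)

Parametrize and solve: t = -18/11, s = -2/11. At least one of these is outside [0, 1], so the segments do not intersect.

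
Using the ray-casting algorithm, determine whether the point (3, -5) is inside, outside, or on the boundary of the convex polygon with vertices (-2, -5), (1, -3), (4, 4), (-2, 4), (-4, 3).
The point (3, -5) lies strictly outside the polygon

Cast a horizontal ray to the right from the query point and count how many polygon edges it crosses (each edge strictly once or zero times, handled with the usual half-open convention). 
Parity of crossings → even ⇒ outside.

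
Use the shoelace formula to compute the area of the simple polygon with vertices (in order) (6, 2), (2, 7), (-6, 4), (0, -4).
Area = 68

Shoelace formula: Area = (1/2) |Σ_i (x_i · y_{i+1} − x_{i+1} · y_i)| (indices mod n). Compute each cross term:
  (6)(7) − (2)(2) = 38
  (2)(4) − (-6)(7) = 50
  (-6)(-4) − (0)(4) = 24
  (0)(2) − (6)(-4) = 24
Sum = 136, so (signed) Area = 136/2 = 68, |Area| = 68.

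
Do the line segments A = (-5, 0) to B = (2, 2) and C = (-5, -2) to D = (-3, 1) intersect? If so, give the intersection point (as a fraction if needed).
Yes; intersection at (-57/17, 8/17) (t = 4/17 on AB, s = 14/17 on CD)

Parametrize AB as A + t(B − A) = (-5 + 7 t, 0 + 2 t) and CD as C + s(D − C) = (-5 + 2 s, -2 + 3 s). Solve the linear system for (t, s). Determinant = -17 ≠ 0, so a unique intersection of the containing lines exists. Solution: t = 4/17, s = 14/17 — both in [0, 1], so the segments cross. Intersection point: (-57/17, 8/17).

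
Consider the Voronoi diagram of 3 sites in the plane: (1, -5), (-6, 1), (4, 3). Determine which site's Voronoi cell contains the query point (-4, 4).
Nearest site = (-6, 1)

The Voronoi cell of site s contains exactly those query points closer to s than to any other site. Compute squared distances from q = (-4, 4) to each site:
  (-6 − -4)² + (1 − 4)² = 13
  (4 − -4)² + (3 − 4)² = 65
  (1 − -4)² + (-5 − 4)² = 106
Minimum is attained by (-6, 1), so q lies in its Voronoi cell.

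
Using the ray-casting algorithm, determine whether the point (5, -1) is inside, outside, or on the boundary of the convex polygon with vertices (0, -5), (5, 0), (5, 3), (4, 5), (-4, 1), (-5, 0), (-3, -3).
The point (5, -1) lies strictly outside the polygon

Cast a horizontal ray to the right from the query point and count how many polygon edges it crosses (each edge strictly once or zero times, handled with the usual half-open convention). 
Parity of crossings → even ⇒ outside.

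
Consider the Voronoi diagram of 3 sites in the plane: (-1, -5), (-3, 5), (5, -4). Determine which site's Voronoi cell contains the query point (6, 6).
Nearest site = (-3, 5)

The Voronoi cell of site s contains exactly those query points closer to s than to any other site. Compute squared distances from q = (6, 6) to each site:
  (-3 − 6)² + (5 − 6)² = 82
  (5 − 6)² + (-4 − 6)² = 101
  (-1 − 6)² + (-5 − 6)² = 170
Minimum is attained by (-3, 5), so q lies in its Voronoi cell.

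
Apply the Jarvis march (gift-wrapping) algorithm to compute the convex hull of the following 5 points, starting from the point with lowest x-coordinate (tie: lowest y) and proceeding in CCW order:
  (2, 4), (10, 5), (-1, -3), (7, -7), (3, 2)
Hull (CCW) = [(-1, -3), (7, -7), (10, 5), (2, 4)]

Jarvis march: at each step, from the current hull vertex p, select the next vertex q as the point such that every other point lies strictly to the left of (or on) the directed line p → q. (Equivalently: for every other point r, the cross product (q − p) × (r − p) ≥ 0.)
Starting point (lowest x, tie lowest y): (-1, -3). Wrap until returning to start. Resulting hull: (-1, -3), (7, -7), (10, 5), (2, 4).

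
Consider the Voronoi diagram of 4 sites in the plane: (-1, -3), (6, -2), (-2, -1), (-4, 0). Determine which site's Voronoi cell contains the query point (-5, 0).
Nearest site = (-4, 0)

The Voronoi cell of site s contains exactly those query points closer to s than to any other site. Compute squared distances from q = (-5, 0) to each site:
  (-4 − -5)² + (0 − 0)² = 1
  (-2 − -5)² + (-1 − 0)² = 10
  (-1 − -5)² + (-3 − 0)² = 25
  (6 − -5)² + (-2 − 0)² = 125
Minimum is attained by (-4, 0), so q lies in its Voronoi cell.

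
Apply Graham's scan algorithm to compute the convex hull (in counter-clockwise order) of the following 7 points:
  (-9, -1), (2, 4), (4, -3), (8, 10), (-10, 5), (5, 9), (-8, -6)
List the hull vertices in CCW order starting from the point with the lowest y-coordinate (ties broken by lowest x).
Hull (CCW) = [(-8, -6), (4, -3), (8, 10), (-10, 5), (-9, -1)]

Graham scan procedure:
  1. Find the pivot p₀ = point with lowest y (tie → lowest x): (-8, -6).
  2. Sort the remaining points by polar angle around p₀.
  3. Walk through sorted points, maintaining a stack; pop the top while the last three entries make a non-left turn (cross product ≤ 0).
  4. Final stack is the convex hull in CCW order: (-8, -6), (4, -3), (8, 10), (-10, 5), (-9, -1).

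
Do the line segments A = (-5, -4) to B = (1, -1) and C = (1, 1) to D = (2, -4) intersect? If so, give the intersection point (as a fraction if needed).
No (intersection of containing lines falls outside at least one segment)

Parametrize and solve: t = 35/33, s = 4/11. At least one of these is outside [0, 1], so the segments do not intersect.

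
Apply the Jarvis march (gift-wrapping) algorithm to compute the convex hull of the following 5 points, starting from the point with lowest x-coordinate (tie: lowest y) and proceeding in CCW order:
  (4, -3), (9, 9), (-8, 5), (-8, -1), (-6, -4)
Hull (CCW) = [(-8, -1), (-6, -4), (4, -3), (9, 9), (-8, 5)]

Jarvis march: at each step, from the current hull vertex p, select the next vertex q as the point such that every other point lies strictly to the left of (or on) the directed line p → q. (Equivalently: for every other point r, the cross product (q − p) × (r − p) ≥ 0.)
Starting point (lowest x, tie lowest y): (-8, -1). Wrap until returning to start. Resulting hull: (-8, -1), (-6, -4), (4, -3), (9, 9), (-8, 5).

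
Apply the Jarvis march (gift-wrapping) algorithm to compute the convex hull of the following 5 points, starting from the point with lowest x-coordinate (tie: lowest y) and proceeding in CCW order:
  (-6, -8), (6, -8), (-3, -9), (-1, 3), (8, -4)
Hull (CCW) = [(-6, -8), (-3, -9), (6, -8), (8, -4), (-1, 3)]

Jarvis march: at each step, from the current hull vertex p, select the next vertex q as the point such that every other point lies strictly to the left of (or on) the directed line p → q. (Equivalently: for every other point r, the cross product (q − p) × (r − p) ≥ 0.)
Starting point (lowest x, tie lowest y): (-6, -8). Wrap until returning to start. Resulting hull: (-6, -8), (-3, -9), (6, -8), (8, -4), (-1, 3).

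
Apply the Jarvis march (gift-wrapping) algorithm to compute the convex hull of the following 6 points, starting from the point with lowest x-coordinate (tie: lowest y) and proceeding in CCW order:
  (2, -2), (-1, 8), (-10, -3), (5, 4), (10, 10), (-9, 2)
Hull (CCW) = [(-10, -3), (2, -2), (10, 10), (-1, 8), (-9, 2)]

Jarvis march: at each step, from the current hull vertex p, select the next vertex q as the point such that every other point lies strictly to the left of (or on) the directed line p → q. (Equivalently: for every other point r, the cross product (q − p) × (r − p) ≥ 0.)
Starting point (lowest x, tie lowest y): (-10, -3). Wrap until returning to start. Resulting hull: (-10, -3), (2, -2), (10, 10), (-1, 8), (-9, 2).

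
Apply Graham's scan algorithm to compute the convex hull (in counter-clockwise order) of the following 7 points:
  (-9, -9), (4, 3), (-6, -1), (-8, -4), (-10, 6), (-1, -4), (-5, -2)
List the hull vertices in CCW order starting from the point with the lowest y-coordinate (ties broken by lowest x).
Hull (CCW) = [(-9, -9), (-1, -4), (4, 3), (-10, 6)]

Graham scan procedure:
  1. Find the pivot p₀ = point with lowest y (tie → lowest x): (-9, -9).
  2. Sort the remaining points by polar angle around p₀.
  3. Walk through sorted points, maintaining a stack; pop the top while the last three entries make a non-left turn (cross product ≤ 0).
  4. Final stack is the convex hull in CCW order: (-9, -9), (-1, -4), (4, 3), (-10, 6).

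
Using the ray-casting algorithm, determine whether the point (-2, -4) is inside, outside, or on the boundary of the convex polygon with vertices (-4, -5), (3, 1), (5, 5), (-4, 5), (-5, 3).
The point (-2, -4) lies strictly outside the polygon

Cast a horizontal ray to the right from the query point and count how many polygon edges it crosses (each edge strictly once or zero times, handled with the usual half-open convention). 
Parity of crossings → even ⇒ outside.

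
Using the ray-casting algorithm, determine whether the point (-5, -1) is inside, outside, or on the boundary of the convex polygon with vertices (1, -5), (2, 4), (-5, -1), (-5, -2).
The point (-5, -1) lies on the polygon boundary

Boundary check: the query satisfies the collinearity and bounding-box conditions for some polygon edge, so it lies exactly on the boundary.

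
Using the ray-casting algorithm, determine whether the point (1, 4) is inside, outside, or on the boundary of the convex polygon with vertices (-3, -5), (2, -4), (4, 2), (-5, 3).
The point (1, 4) lies strictly outside the polygon

Cast a horizontal ray to the right from the query point and count how many polygon edges it crosses (each edge strictly once or zero times, handled with the usual half-open convention). 
Parity of crossings → even ⇒ outside.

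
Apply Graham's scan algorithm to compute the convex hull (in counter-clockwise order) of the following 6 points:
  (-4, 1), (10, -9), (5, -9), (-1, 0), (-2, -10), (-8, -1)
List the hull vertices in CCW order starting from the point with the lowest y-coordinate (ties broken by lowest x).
Hull (CCW) = [(-2, -10), (10, -9), (-1, 0), (-4, 1), (-8, -1)]

Graham scan procedure:
  1. Find the pivot p₀ = point with lowest y (tie → lowest x): (-2, -10).
  2. Sort the remaining points by polar angle around p₀.
  3. Walk through sorted points, maintaining a stack; pop the top while the last three entries make a non-left turn (cross product ≤ 0).
  4. Final stack is the convex hull in CCW order: (-2, -10), (10, -9), (-1, 0), (-4, 1), (-8, -1).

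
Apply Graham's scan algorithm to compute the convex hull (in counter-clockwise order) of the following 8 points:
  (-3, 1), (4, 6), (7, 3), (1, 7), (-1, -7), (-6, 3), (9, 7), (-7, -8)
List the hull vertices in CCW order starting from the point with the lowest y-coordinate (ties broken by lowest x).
Hull (CCW) = [(-7, -8), (-1, -7), (7, 3), (9, 7), (1, 7), (-6, 3)]

Graham scan procedure:
  1. Find the pivot p₀ = point with lowest y (tie → lowest x): (-7, -8).
  2. Sort the remaining points by polar angle around p₀.
  3. Walk through sorted points, maintaining a stack; pop the top while the last three entries make a non-left turn (cross product ≤ 0).
  4. Final stack is the convex hull in CCW order: (-7, -8), (-1, -7), (7, 3), (9, 7), (1, 7), (-6, 3).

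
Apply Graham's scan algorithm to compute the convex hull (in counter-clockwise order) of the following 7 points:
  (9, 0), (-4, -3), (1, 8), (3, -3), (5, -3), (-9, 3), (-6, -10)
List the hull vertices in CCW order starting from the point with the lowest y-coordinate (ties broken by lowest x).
Hull (CCW) = [(-6, -10), (5, -3), (9, 0), (1, 8), (-9, 3)]

Graham scan procedure:
  1. Find the pivot p₀ = point with lowest y (tie → lowest x): (-6, -10).
  2. Sort the remaining points by polar angle around p₀.
  3. Walk through sorted points, maintaining a stack; pop the top while the last three entries make a non-left turn (cross product ≤ 0).
  4. Final stack is the convex hull in CCW order: (-6, -10), (5, -3), (9, 0), (1, 8), (-9, 3).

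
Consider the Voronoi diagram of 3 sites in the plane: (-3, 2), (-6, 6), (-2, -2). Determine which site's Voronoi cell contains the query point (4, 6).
Nearest site = (-3, 2)

The Voronoi cell of site s contains exactly those query points closer to s than to any other site. Compute squared distances from q = (4, 6) to each site:
  (-3 − 4)² + (2 − 6)² = 65
  (-6 − 4)² + (6 − 6)² = 100
  (-2 − 4)² + (-2 − 6)² = 100
Minimum is attained by (-3, 2), so q lies in its Voronoi cell.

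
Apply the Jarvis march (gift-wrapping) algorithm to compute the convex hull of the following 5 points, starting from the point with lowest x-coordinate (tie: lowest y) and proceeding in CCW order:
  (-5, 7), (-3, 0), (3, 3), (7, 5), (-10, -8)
Hull (CCW) = [(-10, -8), (7, 5), (-5, 7)]

Jarvis march: at each step, from the current hull vertex p, select the next vertex q as the point such that every other point lies strictly to the left of (or on) the directed line p → q. (Equivalently: for every other point r, the cross product (q − p) × (r − p) ≥ 0.)
Starting point (lowest x, tie lowest y): (-10, -8). Wrap until returning to start. Resulting hull: (-10, -8), (7, 5), (-5, 7).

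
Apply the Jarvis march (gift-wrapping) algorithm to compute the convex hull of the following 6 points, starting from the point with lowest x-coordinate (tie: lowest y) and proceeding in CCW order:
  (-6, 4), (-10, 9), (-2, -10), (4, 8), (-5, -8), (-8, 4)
Hull (CCW) = [(-10, 9), (-5, -8), (-2, -10), (4, 8)]

Jarvis march: at each step, from the current hull vertex p, select the next vertex q as the point such that every other point lies strictly to the left of (or on) the directed line p → q. (Equivalently: for every other point r, the cross product (q − p) × (r − p) ≥ 0.)
Starting point (lowest x, tie lowest y): (-10, 9). Wrap until returning to start. Resulting hull: (-10, 9), (-5, -8), (-2, -10), (4, 8).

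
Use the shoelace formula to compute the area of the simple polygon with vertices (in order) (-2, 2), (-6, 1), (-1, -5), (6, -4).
Area = 79/2

Shoelace formula: Area = (1/2) |Σ_i (x_i · y_{i+1} − x_{i+1} · y_i)| (indices mod n). Compute each cross term:
  (-2)(1) − (-6)(2) = 10
  (-6)(-5) − (-1)(1) = 31
  (-1)(-4) − (6)(-5) = 34
  (6)(2) − (-2)(-4) = 4
Sum = 79, so (signed) Area = 79/2 = 79/2, |Area| = 79/2.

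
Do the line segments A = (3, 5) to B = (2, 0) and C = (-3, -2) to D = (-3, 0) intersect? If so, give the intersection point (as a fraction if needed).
No (intersection of containing lines falls outside at least one segment)

Parametrize and solve: t = 6, s = -23/2. At least one of these is outside [0, 1], so the segments do not intersect.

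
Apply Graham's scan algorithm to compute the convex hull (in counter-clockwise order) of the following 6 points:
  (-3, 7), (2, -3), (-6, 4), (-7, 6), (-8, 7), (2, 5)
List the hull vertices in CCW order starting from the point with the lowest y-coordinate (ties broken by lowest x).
Hull (CCW) = [(2, -3), (2, 5), (-3, 7), (-8, 7), (-6, 4)]

Graham scan procedure:
  1. Find the pivot p₀ = point with lowest y (tie → lowest x): (2, -3).
  2. Sort the remaining points by polar angle around p₀.
  3. Walk through sorted points, maintaining a stack; pop the top while the last three entries make a non-left turn (cross product ≤ 0).
  4. Final stack is the convex hull in CCW order: (2, -3), (2, 5), (-3, 7), (-8, 7), (-6, 4).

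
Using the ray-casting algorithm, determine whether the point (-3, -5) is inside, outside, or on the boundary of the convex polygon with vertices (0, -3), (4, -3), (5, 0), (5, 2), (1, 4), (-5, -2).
The point (-3, -5) lies strictly outside the polygon

Cast a horizontal ray to the right from the query point and count how many polygon edges it crosses (each edge strictly once or zero times, handled with the usual half-open convention). 
Parity of crossings → even ⇒ outside.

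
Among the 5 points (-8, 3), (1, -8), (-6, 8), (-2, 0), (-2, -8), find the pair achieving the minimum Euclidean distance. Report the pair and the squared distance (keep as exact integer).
Pair = ((1, -8), (-2, -8)); squared distance = 9

Compute all C(5, 2) = 10 pairwise squared distances (x_i − x_j)² + (y_i − y_j)². The minimum is 9, attained by the pair ((1, -8), (-2, -8)).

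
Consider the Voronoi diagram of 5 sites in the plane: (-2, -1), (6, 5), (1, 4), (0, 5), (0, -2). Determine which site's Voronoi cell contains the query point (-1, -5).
Nearest site = (0, -2)

The Voronoi cell of site s contains exactly those query points closer to s than to any other site. Compute squared distances from q = (-1, -5) to each site:
  (0 − -1)² + (-2 − -5)² = 10
  (-2 − -1)² + (-1 − -5)² = 17
  (1 − -1)² + (4 − -5)² = 85
  (0 − -1)² + (5 − -5)² = 101
  (6 − -1)² + (5 − -5)² = 149
Minimum is attained by (0, -2), so q lies in its Voronoi cell.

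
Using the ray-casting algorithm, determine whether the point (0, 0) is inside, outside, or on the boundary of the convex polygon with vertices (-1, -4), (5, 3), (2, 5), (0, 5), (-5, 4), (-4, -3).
The point (0, 0) lies strictly inside the polygon

Cast a horizontal ray to the right from the query point and count how many polygon edges it crosses (each edge strictly once or zero times, handled with the usual half-open convention). 
Parity of crossings → odd ⇒ inside.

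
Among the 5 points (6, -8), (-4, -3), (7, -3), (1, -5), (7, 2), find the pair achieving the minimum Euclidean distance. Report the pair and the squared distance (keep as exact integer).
Pair = ((7, -3), (7, 2)); squared distance = 25

Compute all C(5, 2) = 10 pairwise squared distances (x_i − x_j)² + (y_i − y_j)². The minimum is 25, attained by the pair ((7, -3), (7, 2)).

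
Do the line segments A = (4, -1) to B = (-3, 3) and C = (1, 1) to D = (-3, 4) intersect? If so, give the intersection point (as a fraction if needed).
No (intersection of containing lines falls outside at least one segment)

Parametrize and solve: t = 1/5, s = -2/5. At least one of these is outside [0, 1], so the segments do not intersect.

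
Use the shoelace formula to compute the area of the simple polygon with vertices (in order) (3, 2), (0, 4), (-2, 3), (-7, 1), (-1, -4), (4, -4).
Area = 54

Shoelace formula: Area = (1/2) |Σ_i (x_i · y_{i+1} − x_{i+1} · y_i)| (indices mod n). Compute each cross term:
  (3)(4) − (0)(2) = 12
  (0)(3) − (-2)(4) = 8
  (-2)(1) − (-7)(3) = 19
  (-7)(-4) − (-1)(1) = 29
  (-1)(-4) − (4)(-4) = 20
  (4)(2) − (3)(-4) = 20
Sum = 108, so (signed) Area = 108/2 = 54, |Area| = 54.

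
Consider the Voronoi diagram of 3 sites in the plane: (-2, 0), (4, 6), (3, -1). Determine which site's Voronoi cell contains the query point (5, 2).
Nearest site = (3, -1)

The Voronoi cell of site s contains exactly those query points closer to s than to any other site. Compute squared distances from q = (5, 2) to each site:
  (3 − 5)² + (-1 − 2)² = 13
  (4 − 5)² + (6 − 2)² = 17
  (-2 − 5)² + (0 − 2)² = 53
Minimum is attained by (3, -1), so q lies in its Voronoi cell.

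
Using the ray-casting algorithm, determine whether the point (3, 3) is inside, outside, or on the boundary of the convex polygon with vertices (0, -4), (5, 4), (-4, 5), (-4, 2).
The point (3, 3) lies strictly inside the polygon

Cast a horizontal ray to the right from the query point and count how many polygon edges it crosses (each edge strictly once or zero times, handled with the usual half-open convention). 
Parity of crossings → odd ⇒ inside.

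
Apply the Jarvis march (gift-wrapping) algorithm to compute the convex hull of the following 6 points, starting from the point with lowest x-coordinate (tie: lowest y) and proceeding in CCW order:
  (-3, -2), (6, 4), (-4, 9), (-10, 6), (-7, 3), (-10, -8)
Hull (CCW) = [(-10, -8), (6, 4), (-4, 9), (-10, 6)]

Jarvis march: at each step, from the current hull vertex p, select the next vertex q as the point such that every other point lies strictly to the left of (or on) the directed line p → q. (Equivalently: for every other point r, the cross product (q − p) × (r − p) ≥ 0.)
Starting point (lowest x, tie lowest y): (-10, -8). Wrap until returning to start. Resulting hull: (-10, -8), (6, 4), (-4, 9), (-10, 6).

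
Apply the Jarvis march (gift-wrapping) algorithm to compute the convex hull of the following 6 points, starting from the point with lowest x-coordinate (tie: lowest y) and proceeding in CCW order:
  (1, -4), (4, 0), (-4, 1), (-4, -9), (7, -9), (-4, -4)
Hull (CCW) = [(-4, -9), (7, -9), (4, 0), (-4, 1)]

Jarvis march: at each step, from the current hull vertex p, select the next vertex q as the point such that every other point lies strictly to the left of (or on) the directed line p → q. (Equivalently: for every other point r, the cross product (q − p) × (r − p) ≥ 0.)
Starting point (lowest x, tie lowest y): (-4, -9). Wrap until returning to start. Resulting hull: (-4, -9), (7, -9), (4, 0), (-4, 1).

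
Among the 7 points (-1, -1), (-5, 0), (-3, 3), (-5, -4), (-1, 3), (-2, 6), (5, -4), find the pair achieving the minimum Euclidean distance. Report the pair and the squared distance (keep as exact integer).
Pair = ((-3, 3), (-1, 3)); squared distance = 4

Compute all C(7, 2) = 21 pairwise squared distances (x_i − x_j)² + (y_i − y_j)². The minimum is 4, attained by the pair ((-3, 3), (-1, 3)).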